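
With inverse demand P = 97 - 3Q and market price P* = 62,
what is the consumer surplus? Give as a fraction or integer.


Maximum willingness to pay (at Q=0): P_max = 97
Quantity demanded at P* = 62:
Q* = (97 - 62)/3 = 35/3
CS = (1/2) * Q* * (P_max - P*)
CS = (1/2) * 35/3 * (97 - 62)
CS = (1/2) * 35/3 * 35 = 1225/6

1225/6


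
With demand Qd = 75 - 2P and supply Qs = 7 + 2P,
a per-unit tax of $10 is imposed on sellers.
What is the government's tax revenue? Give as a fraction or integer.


With tax on sellers, new supply: Qs' = 7 + 2(P - 10)
= 2P - 13
New equilibrium quantity:
Q_new = 31
Tax revenue = tax * Q_new = 10 * 31 = 310

310


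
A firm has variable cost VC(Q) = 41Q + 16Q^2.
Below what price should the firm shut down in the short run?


AVC(Q) = VC(Q)/Q = 41 + 16Q
AVC is increasing in Q, so minimum AVC is at Q -> 0+.
Min AVC = 41
The firm should shut down if P < 41.

41


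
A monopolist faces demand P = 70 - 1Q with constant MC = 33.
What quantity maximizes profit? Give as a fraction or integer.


TR = P*Q = (70 - 1Q)Q = 70Q - 1Q^2
MR = dTR/dQ = 70 - 2Q
Set MR = MC:
70 - 2Q = 33
37 = 2Q
Q* = 37/2 = 37/2

37/2


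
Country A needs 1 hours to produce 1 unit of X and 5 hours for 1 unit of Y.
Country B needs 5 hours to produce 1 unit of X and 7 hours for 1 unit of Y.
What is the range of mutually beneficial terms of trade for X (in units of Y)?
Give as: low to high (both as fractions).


Opportunity cost of X for Country A = hours_X / hours_Y = 1/5 = 1/5 units of Y
Opportunity cost of X for Country B = hours_X / hours_Y = 5/7 = 5/7 units of Y
Terms of trade must be between the two opportunity costs.
Range: 1/5 to 5/7

1/5 to 5/7


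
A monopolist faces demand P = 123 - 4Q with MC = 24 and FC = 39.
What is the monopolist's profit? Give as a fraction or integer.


MR = MC: 123 - 8Q = 24
Q* = 99/8
P* = 123 - 4*99/8 = 147/2
Profit = (P* - MC)*Q* - FC
= (147/2 - 24)*99/8 - 39
= 99/2*99/8 - 39
= 9801/16 - 39 = 9177/16

9177/16


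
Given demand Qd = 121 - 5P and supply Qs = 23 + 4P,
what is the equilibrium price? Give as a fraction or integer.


At equilibrium, Qd = Qs.
121 - 5P = 23 + 4P
121 - 23 = 5P + 4P
98 = 9P
P* = 98/9 = 98/9

98/9


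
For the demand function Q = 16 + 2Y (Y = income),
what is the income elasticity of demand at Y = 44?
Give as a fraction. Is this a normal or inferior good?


dQ/dY = 2
At Y = 44: Q = 16 + 2*44 = 104
Ey = (dQ/dY)(Y/Q) = 2 * 44 / 104 = 11/13
Since Ey > 0, this is a normal good.

11/13 (normal good)


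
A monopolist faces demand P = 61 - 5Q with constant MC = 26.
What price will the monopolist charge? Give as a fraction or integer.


MR = 61 - 10Q
Set MR = MC: 61 - 10Q = 26
Q* = 7/2
Substitute into demand:
P* = 61 - 5*7/2 = 87/2

87/2


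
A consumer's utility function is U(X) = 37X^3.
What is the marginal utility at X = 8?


MU = dU/dX = 37*3*X^(3-1)
MU = 111*X^2
At X = 8:
MU = 111 * 8^2
MU = 111 * 64 = 7104

7104


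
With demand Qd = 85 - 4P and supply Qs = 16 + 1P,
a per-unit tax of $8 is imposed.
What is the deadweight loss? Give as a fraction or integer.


Pre-tax equilibrium quantity: Q* = 149/5
Post-tax equilibrium quantity: Q_tax = 117/5
Reduction in quantity: Q* - Q_tax = 32/5
DWL = (1/2) * tax * (Q* - Q_tax)
DWL = (1/2) * 8 * 32/5 = 128/5

128/5


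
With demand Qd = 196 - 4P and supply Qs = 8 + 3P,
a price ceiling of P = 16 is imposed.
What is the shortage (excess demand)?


At P = 16:
Qd = 196 - 4*16 = 132
Qs = 8 + 3*16 = 56
Shortage = Qd - Qs = 132 - 56 = 76

76


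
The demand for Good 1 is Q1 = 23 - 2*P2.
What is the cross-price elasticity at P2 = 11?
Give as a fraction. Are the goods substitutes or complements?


dQ1/dP2 = -2
At P2 = 11: Q1 = 23 - 2*11 = 1
Exy = (dQ1/dP2)(P2/Q1) = -2 * 11 / 1 = -22
Since Exy < 0, the goods are complements.

-22 (complements)


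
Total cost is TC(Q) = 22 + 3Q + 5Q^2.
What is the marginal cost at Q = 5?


MC = dTC/dQ = 3 + 2*5*Q
At Q = 5:
MC = 3 + 10*5
MC = 3 + 50 = 53

53


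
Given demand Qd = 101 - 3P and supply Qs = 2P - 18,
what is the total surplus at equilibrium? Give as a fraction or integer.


Find equilibrium: 101 - 3P = 2P - 18
101 + 18 = 5P
P* = 119/5 = 119/5
Q* = 2*119/5 - 18 = 148/5
Inverse demand: P = 101/3 - Q/3, so P_max = 101/3
Inverse supply: P = 9 + Q/2, so P_min = 9
CS = (1/2) * 148/5 * (101/3 - 119/5) = 10952/75
PS = (1/2) * 148/5 * (119/5 - 9) = 5476/25
TS = CS + PS = 10952/75 + 5476/25 = 5476/15

5476/15


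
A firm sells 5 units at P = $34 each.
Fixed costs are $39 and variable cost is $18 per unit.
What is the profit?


Total Revenue = P * Q = 34 * 5 = $170
Total Cost = FC + VC*Q = 39 + 18*5 = $129
Profit = TR - TC = 170 - 129 = $41

$41


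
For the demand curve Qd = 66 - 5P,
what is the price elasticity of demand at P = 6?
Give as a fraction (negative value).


dQ/dP = -5
At P = 6: Q = 66 - 5*6 = 36
E = (dQ/dP)(P/Q) = (-5)(6/36) = -5/6

-5/6


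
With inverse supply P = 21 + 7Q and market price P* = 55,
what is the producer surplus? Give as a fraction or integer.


Minimum supply price (at Q=0): P_min = 21
Quantity supplied at P* = 55:
Q* = (55 - 21)/7 = 34/7
PS = (1/2) * Q* * (P* - P_min)
PS = (1/2) * 34/7 * (55 - 21)
PS = (1/2) * 34/7 * 34 = 578/7

578/7


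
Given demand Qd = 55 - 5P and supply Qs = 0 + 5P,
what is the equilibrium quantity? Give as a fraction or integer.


First find equilibrium price:
55 - 5P = 0 + 5P
P* = 55/10 = 11/2
Then substitute into demand:
Q* = 55 - 5 * 11/2 = 55/2

55/2


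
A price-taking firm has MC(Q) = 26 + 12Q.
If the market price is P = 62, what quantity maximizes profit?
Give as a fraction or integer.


In perfect competition, profit is maximized where P = MC.
62 = 26 + 12Q
36 = 12Q
Q* = 36/12 = 3

3


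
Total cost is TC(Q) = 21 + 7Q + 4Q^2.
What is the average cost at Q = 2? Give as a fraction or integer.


TC(2) = 21 + 7*2 + 4*2^2
TC(2) = 21 + 14 + 16 = 51
AC = TC/Q = 51/2 = 51/2

51/2


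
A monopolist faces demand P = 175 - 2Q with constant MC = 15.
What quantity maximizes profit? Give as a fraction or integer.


TR = P*Q = (175 - 2Q)Q = 175Q - 2Q^2
MR = dTR/dQ = 175 - 4Q
Set MR = MC:
175 - 4Q = 15
160 = 4Q
Q* = 160/4 = 40

40


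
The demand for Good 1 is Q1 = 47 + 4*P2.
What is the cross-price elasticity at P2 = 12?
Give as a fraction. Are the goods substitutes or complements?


dQ1/dP2 = 4
At P2 = 12: Q1 = 47 + 4*12 = 95
Exy = (dQ1/dP2)(P2/Q1) = 4 * 12 / 95 = 48/95
Since Exy > 0, the goods are substitutes.

48/95 (substitutes)


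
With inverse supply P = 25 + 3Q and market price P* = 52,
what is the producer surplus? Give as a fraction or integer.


Minimum supply price (at Q=0): P_min = 25
Quantity supplied at P* = 52:
Q* = (52 - 25)/3 = 9
PS = (1/2) * Q* * (P* - P_min)
PS = (1/2) * 9 * (52 - 25)
PS = (1/2) * 9 * 27 = 243/2

243/2


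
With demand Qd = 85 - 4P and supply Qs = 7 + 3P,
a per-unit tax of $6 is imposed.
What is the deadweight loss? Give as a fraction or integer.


Pre-tax equilibrium quantity: Q* = 283/7
Post-tax equilibrium quantity: Q_tax = 211/7
Reduction in quantity: Q* - Q_tax = 72/7
DWL = (1/2) * tax * (Q* - Q_tax)
DWL = (1/2) * 6 * 72/7 = 216/7

216/7


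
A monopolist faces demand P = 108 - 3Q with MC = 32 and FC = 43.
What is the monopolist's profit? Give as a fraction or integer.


MR = MC: 108 - 6Q = 32
Q* = 38/3
P* = 108 - 3*38/3 = 70
Profit = (P* - MC)*Q* - FC
= (70 - 32)*38/3 - 43
= 38*38/3 - 43
= 1444/3 - 43 = 1315/3

1315/3


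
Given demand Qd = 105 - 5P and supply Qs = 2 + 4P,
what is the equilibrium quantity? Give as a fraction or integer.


First find equilibrium price:
105 - 5P = 2 + 4P
P* = 103/9 = 103/9
Then substitute into demand:
Q* = 105 - 5 * 103/9 = 430/9

430/9


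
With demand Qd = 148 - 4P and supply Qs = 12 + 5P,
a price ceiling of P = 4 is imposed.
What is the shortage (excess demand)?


At P = 4:
Qd = 148 - 4*4 = 132
Qs = 12 + 5*4 = 32
Shortage = Qd - Qs = 132 - 32 = 100

100


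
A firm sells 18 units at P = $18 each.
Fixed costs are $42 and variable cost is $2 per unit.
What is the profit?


Total Revenue = P * Q = 18 * 18 = $324
Total Cost = FC + VC*Q = 42 + 2*18 = $78
Profit = TR - TC = 324 - 78 = $246

$246


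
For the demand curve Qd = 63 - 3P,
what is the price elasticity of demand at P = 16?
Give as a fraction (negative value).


dQ/dP = -3
At P = 16: Q = 63 - 3*16 = 15
E = (dQ/dP)(P/Q) = (-3)(16/15) = -16/5

-16/5


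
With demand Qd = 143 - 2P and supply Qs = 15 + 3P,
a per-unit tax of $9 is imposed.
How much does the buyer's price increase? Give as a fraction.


With a per-unit tax, the buyer's price increase depends on relative slopes.
Supply slope: d = 3, Demand slope: b = 2
Buyer's price increase = d * tax / (b + d)
= 3 * 9 / (2 + 3)
= 27 / 5 = 27/5

27/5


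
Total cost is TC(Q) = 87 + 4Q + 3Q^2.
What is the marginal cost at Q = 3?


MC = dTC/dQ = 4 + 2*3*Q
At Q = 3:
MC = 4 + 6*3
MC = 4 + 18 = 22

22


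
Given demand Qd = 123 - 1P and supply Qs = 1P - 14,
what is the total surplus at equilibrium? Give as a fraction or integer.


Find equilibrium: 123 - 1P = 1P - 14
123 + 14 = 2P
P* = 137/2 = 137/2
Q* = 1*137/2 - 14 = 109/2
Inverse demand: P = 123 - Q/1, so P_max = 123
Inverse supply: P = 14 + Q/1, so P_min = 14
CS = (1/2) * 109/2 * (123 - 137/2) = 11881/8
PS = (1/2) * 109/2 * (137/2 - 14) = 11881/8
TS = CS + PS = 11881/8 + 11881/8 = 11881/4

11881/4


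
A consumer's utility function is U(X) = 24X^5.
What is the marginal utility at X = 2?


MU = dU/dX = 24*5*X^(5-1)
MU = 120*X^4
At X = 2:
MU = 120 * 2^4
MU = 120 * 16 = 1920

1920


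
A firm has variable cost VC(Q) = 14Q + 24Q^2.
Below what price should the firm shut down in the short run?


AVC(Q) = VC(Q)/Q = 14 + 24Q
AVC is increasing in Q, so minimum AVC is at Q -> 0+.
Min AVC = 14
The firm should shut down if P < 14.

14


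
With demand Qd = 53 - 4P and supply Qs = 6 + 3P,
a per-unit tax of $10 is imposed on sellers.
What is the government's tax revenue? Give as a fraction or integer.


With tax on sellers, new supply: Qs' = 6 + 3(P - 10)
= 3P - 24
New equilibrium quantity:
Q_new = 9
Tax revenue = tax * Q_new = 10 * 9 = 90

90


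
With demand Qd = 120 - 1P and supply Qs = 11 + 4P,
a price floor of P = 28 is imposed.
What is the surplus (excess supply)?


At P = 28:
Qd = 120 - 1*28 = 92
Qs = 11 + 4*28 = 123
Surplus = Qs - Qd = 123 - 92 = 31

31


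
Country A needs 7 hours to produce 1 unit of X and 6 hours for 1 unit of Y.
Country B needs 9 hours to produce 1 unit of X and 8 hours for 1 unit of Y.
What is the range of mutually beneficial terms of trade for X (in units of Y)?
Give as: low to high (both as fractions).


Opportunity cost of X for Country A = hours_X / hours_Y = 7/6 = 7/6 units of Y
Opportunity cost of X for Country B = hours_X / hours_Y = 9/8 = 9/8 units of Y
Terms of trade must be between the two opportunity costs.
Range: 9/8 to 7/6

9/8 to 7/6


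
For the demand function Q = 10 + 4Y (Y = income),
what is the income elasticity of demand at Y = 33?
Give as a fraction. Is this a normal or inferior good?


dQ/dY = 4
At Y = 33: Q = 10 + 4*33 = 142
Ey = (dQ/dY)(Y/Q) = 4 * 33 / 142 = 66/71
Since Ey > 0, this is a normal good.

66/71 (normal good)


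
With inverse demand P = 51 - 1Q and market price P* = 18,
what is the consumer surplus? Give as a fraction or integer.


Maximum willingness to pay (at Q=0): P_max = 51
Quantity demanded at P* = 18:
Q* = (51 - 18)/1 = 33
CS = (1/2) * Q* * (P_max - P*)
CS = (1/2) * 33 * (51 - 18)
CS = (1/2) * 33 * 33 = 1089/2

1089/2


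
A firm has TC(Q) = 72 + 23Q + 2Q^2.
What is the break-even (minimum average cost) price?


AC(Q) = 72/Q + 23 + 2Q
To minimize: dAC/dQ = -72/Q^2 + 2 = 0
Q^2 = 72/2 = 36
Q* = 6
Min AC = 72/6 + 23 + 2*6
Min AC = 12 + 23 + 12 = 47

47


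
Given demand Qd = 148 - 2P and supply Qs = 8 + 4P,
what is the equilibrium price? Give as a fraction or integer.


At equilibrium, Qd = Qs.
148 - 2P = 8 + 4P
148 - 8 = 2P + 4P
140 = 6P
P* = 140/6 = 70/3

70/3


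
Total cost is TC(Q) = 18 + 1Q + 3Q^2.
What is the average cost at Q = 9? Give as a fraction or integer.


TC(9) = 18 + 1*9 + 3*9^2
TC(9) = 18 + 9 + 243 = 270
AC = TC/Q = 270/9 = 30

30


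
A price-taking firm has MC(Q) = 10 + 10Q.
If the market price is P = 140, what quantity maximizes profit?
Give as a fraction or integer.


In perfect competition, profit is maximized where P = MC.
140 = 10 + 10Q
130 = 10Q
Q* = 130/10 = 13

13


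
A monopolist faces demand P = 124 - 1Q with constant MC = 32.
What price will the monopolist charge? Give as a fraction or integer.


MR = 124 - 2Q
Set MR = MC: 124 - 2Q = 32
Q* = 46
Substitute into demand:
P* = 124 - 1*46 = 78

78


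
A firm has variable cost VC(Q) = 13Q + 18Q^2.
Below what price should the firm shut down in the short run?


AVC(Q) = VC(Q)/Q = 13 + 18Q
AVC is increasing in Q, so minimum AVC is at Q -> 0+.
Min AVC = 13
The firm should shut down if P < 13.

13


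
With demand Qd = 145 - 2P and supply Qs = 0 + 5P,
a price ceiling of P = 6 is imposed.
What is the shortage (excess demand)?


At P = 6:
Qd = 145 - 2*6 = 133
Qs = 0 + 5*6 = 30
Shortage = Qd - Qs = 133 - 30 = 103

103


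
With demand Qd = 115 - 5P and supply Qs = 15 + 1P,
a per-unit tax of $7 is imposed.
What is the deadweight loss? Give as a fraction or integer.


Pre-tax equilibrium quantity: Q* = 95/3
Post-tax equilibrium quantity: Q_tax = 155/6
Reduction in quantity: Q* - Q_tax = 35/6
DWL = (1/2) * tax * (Q* - Q_tax)
DWL = (1/2) * 7 * 35/6 = 245/12

245/12


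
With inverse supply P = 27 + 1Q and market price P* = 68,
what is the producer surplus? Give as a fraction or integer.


Minimum supply price (at Q=0): P_min = 27
Quantity supplied at P* = 68:
Q* = (68 - 27)/1 = 41
PS = (1/2) * Q* * (P* - P_min)
PS = (1/2) * 41 * (68 - 27)
PS = (1/2) * 41 * 41 = 1681/2

1681/2


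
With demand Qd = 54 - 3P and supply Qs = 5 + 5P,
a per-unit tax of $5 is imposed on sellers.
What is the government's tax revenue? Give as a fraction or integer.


With tax on sellers, new supply: Qs' = 5 + 5(P - 5)
= 5P - 20
New equilibrium quantity:
Q_new = 105/4
Tax revenue = tax * Q_new = 5 * 105/4 = 525/4

525/4


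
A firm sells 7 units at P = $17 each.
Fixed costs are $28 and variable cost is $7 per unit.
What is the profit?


Total Revenue = P * Q = 17 * 7 = $119
Total Cost = FC + VC*Q = 28 + 7*7 = $77
Profit = TR - TC = 119 - 77 = $42

$42


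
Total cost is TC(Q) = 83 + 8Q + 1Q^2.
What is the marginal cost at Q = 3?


MC = dTC/dQ = 8 + 2*1*Q
At Q = 3:
MC = 8 + 2*3
MC = 8 + 6 = 14

14


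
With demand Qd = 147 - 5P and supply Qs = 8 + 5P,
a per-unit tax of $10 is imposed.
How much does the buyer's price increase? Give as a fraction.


With a per-unit tax, the buyer's price increase depends on relative slopes.
Supply slope: d = 5, Demand slope: b = 5
Buyer's price increase = d * tax / (b + d)
= 5 * 10 / (5 + 5)
= 50 / 10 = 5

5


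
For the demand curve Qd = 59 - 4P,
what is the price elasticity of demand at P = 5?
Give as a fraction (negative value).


dQ/dP = -4
At P = 5: Q = 59 - 4*5 = 39
E = (dQ/dP)(P/Q) = (-4)(5/39) = -20/39

-20/39


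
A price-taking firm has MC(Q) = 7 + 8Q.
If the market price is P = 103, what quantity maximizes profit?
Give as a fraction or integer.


In perfect competition, profit is maximized where P = MC.
103 = 7 + 8Q
96 = 8Q
Q* = 96/8 = 12

12


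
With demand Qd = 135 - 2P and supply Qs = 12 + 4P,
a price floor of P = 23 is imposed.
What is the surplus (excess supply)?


At P = 23:
Qd = 135 - 2*23 = 89
Qs = 12 + 4*23 = 104
Surplus = Qs - Qd = 104 - 89 = 15

15


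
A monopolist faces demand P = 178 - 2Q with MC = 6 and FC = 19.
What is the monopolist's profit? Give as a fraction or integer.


MR = MC: 178 - 4Q = 6
Q* = 43
P* = 178 - 2*43 = 92
Profit = (P* - MC)*Q* - FC
= (92 - 6)*43 - 19
= 86*43 - 19
= 3698 - 19 = 3679

3679


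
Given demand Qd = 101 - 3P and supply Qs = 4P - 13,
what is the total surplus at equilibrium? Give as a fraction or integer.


Find equilibrium: 101 - 3P = 4P - 13
101 + 13 = 7P
P* = 114/7 = 114/7
Q* = 4*114/7 - 13 = 365/7
Inverse demand: P = 101/3 - Q/3, so P_max = 101/3
Inverse supply: P = 13/4 + Q/4, so P_min = 13/4
CS = (1/2) * 365/7 * (101/3 - 114/7) = 133225/294
PS = (1/2) * 365/7 * (114/7 - 13/4) = 133225/392
TS = CS + PS = 133225/294 + 133225/392 = 133225/168

133225/168


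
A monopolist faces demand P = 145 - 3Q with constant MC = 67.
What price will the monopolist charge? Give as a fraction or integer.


MR = 145 - 6Q
Set MR = MC: 145 - 6Q = 67
Q* = 13
Substitute into demand:
P* = 145 - 3*13 = 106

106


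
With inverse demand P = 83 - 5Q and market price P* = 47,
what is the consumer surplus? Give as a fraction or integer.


Maximum willingness to pay (at Q=0): P_max = 83
Quantity demanded at P* = 47:
Q* = (83 - 47)/5 = 36/5
CS = (1/2) * Q* * (P_max - P*)
CS = (1/2) * 36/5 * (83 - 47)
CS = (1/2) * 36/5 * 36 = 648/5

648/5


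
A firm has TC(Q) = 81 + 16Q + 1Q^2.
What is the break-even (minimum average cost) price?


AC(Q) = 81/Q + 16 + 1Q
To minimize: dAC/dQ = -81/Q^2 + 1 = 0
Q^2 = 81/1 = 81
Q* = 9
Min AC = 81/9 + 16 + 1*9
Min AC = 9 + 16 + 9 = 34

34


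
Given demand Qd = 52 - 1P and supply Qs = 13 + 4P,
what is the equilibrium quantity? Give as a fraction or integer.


First find equilibrium price:
52 - 1P = 13 + 4P
P* = 39/5 = 39/5
Then substitute into demand:
Q* = 52 - 1 * 39/5 = 221/5

221/5


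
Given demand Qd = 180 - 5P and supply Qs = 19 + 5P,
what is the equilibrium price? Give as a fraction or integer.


At equilibrium, Qd = Qs.
180 - 5P = 19 + 5P
180 - 19 = 5P + 5P
161 = 10P
P* = 161/10 = 161/10

161/10


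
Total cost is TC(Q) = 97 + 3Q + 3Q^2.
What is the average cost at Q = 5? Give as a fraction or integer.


TC(5) = 97 + 3*5 + 3*5^2
TC(5) = 97 + 15 + 75 = 187
AC = TC/Q = 187/5 = 187/5

187/5


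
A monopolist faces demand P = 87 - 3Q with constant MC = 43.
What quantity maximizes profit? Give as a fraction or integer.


TR = P*Q = (87 - 3Q)Q = 87Q - 3Q^2
MR = dTR/dQ = 87 - 6Q
Set MR = MC:
87 - 6Q = 43
44 = 6Q
Q* = 44/6 = 22/3

22/3


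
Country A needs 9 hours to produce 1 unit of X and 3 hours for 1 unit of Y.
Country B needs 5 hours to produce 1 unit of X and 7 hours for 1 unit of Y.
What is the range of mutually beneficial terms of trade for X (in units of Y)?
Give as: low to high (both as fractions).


Opportunity cost of X for Country A = hours_X / hours_Y = 9/3 = 3 units of Y
Opportunity cost of X for Country B = hours_X / hours_Y = 5/7 = 5/7 units of Y
Terms of trade must be between the two opportunity costs.
Range: 5/7 to 3

5/7 to 3


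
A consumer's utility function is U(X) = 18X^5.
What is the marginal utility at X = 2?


MU = dU/dX = 18*5*X^(5-1)
MU = 90*X^4
At X = 2:
MU = 90 * 2^4
MU = 90 * 16 = 1440

1440


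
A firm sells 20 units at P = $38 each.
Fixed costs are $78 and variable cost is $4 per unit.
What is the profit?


Total Revenue = P * Q = 38 * 20 = $760
Total Cost = FC + VC*Q = 78 + 4*20 = $158
Profit = TR - TC = 760 - 158 = $602

$602


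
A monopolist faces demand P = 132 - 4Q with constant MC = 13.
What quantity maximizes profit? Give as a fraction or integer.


TR = P*Q = (132 - 4Q)Q = 132Q - 4Q^2
MR = dTR/dQ = 132 - 8Q
Set MR = MC:
132 - 8Q = 13
119 = 8Q
Q* = 119/8 = 119/8

119/8


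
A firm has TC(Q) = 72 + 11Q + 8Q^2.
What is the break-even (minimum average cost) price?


AC(Q) = 72/Q + 11 + 8Q
To minimize: dAC/dQ = -72/Q^2 + 8 = 0
Q^2 = 72/8 = 9
Q* = 3
Min AC = 72/3 + 11 + 8*3
Min AC = 24 + 11 + 24 = 59

59


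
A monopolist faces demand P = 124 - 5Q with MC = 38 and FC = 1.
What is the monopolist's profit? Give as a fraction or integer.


MR = MC: 124 - 10Q = 38
Q* = 43/5
P* = 124 - 5*43/5 = 81
Profit = (P* - MC)*Q* - FC
= (81 - 38)*43/5 - 1
= 43*43/5 - 1
= 1849/5 - 1 = 1844/5

1844/5


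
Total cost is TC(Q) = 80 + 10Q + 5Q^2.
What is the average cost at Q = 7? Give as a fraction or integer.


TC(7) = 80 + 10*7 + 5*7^2
TC(7) = 80 + 70 + 245 = 395
AC = TC/Q = 395/7 = 395/7

395/7


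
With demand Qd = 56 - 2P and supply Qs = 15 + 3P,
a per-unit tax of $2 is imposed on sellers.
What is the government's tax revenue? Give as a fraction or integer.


With tax on sellers, new supply: Qs' = 15 + 3(P - 2)
= 9 + 3P
New equilibrium quantity:
Q_new = 186/5
Tax revenue = tax * Q_new = 2 * 186/5 = 372/5

372/5


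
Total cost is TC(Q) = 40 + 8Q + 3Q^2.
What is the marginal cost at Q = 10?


MC = dTC/dQ = 8 + 2*3*Q
At Q = 10:
MC = 8 + 6*10
MC = 8 + 60 = 68

68


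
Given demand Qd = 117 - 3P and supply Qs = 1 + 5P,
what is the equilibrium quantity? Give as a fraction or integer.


First find equilibrium price:
117 - 3P = 1 + 5P
P* = 116/8 = 29/2
Then substitute into demand:
Q* = 117 - 3 * 29/2 = 147/2

147/2


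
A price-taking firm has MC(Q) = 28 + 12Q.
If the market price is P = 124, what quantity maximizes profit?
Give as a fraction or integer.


In perfect competition, profit is maximized where P = MC.
124 = 28 + 12Q
96 = 12Q
Q* = 96/12 = 8

8


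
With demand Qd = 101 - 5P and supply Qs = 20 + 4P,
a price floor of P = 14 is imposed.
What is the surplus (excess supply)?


At P = 14:
Qd = 101 - 5*14 = 31
Qs = 20 + 4*14 = 76
Surplus = Qs - Qd = 76 - 31 = 45

45


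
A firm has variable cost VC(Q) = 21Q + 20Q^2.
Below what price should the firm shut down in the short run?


AVC(Q) = VC(Q)/Q = 21 + 20Q
AVC is increasing in Q, so minimum AVC is at Q -> 0+.
Min AVC = 21
The firm should shut down if P < 21.

21


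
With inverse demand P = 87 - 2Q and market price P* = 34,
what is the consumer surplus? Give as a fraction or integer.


Maximum willingness to pay (at Q=0): P_max = 87
Quantity demanded at P* = 34:
Q* = (87 - 34)/2 = 53/2
CS = (1/2) * Q* * (P_max - P*)
CS = (1/2) * 53/2 * (87 - 34)
CS = (1/2) * 53/2 * 53 = 2809/4

2809/4


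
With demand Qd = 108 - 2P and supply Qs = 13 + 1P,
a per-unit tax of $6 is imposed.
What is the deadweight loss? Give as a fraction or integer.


Pre-tax equilibrium quantity: Q* = 134/3
Post-tax equilibrium quantity: Q_tax = 122/3
Reduction in quantity: Q* - Q_tax = 4
DWL = (1/2) * tax * (Q* - Q_tax)
DWL = (1/2) * 6 * 4 = 12

12


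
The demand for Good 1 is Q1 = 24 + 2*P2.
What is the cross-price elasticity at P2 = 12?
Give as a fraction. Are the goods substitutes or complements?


dQ1/dP2 = 2
At P2 = 12: Q1 = 24 + 2*12 = 48
Exy = (dQ1/dP2)(P2/Q1) = 2 * 12 / 48 = 1/2
Since Exy > 0, the goods are substitutes.

1/2 (substitutes)


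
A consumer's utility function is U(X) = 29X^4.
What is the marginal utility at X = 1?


MU = dU/dX = 29*4*X^(4-1)
MU = 116*X^3
At X = 1:
MU = 116 * 1^3
MU = 116 * 1 = 116

116


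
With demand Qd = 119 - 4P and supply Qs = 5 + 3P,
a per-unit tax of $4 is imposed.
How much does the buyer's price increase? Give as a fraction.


With a per-unit tax, the buyer's price increase depends on relative slopes.
Supply slope: d = 3, Demand slope: b = 4
Buyer's price increase = d * tax / (b + d)
= 3 * 4 / (4 + 3)
= 12 / 7 = 12/7

12/7


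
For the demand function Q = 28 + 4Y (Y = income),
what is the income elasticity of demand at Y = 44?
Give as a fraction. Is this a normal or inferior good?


dQ/dY = 4
At Y = 44: Q = 28 + 4*44 = 204
Ey = (dQ/dY)(Y/Q) = 4 * 44 / 204 = 44/51
Since Ey > 0, this is a normal good.

44/51 (normal good)


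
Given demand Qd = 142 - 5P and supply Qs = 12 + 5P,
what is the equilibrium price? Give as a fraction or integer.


At equilibrium, Qd = Qs.
142 - 5P = 12 + 5P
142 - 12 = 5P + 5P
130 = 10P
P* = 130/10 = 13

13


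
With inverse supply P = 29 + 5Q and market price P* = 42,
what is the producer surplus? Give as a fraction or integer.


Minimum supply price (at Q=0): P_min = 29
Quantity supplied at P* = 42:
Q* = (42 - 29)/5 = 13/5
PS = (1/2) * Q* * (P* - P_min)
PS = (1/2) * 13/5 * (42 - 29)
PS = (1/2) * 13/5 * 13 = 169/10

169/10


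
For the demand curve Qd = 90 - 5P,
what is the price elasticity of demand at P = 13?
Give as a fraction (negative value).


dQ/dP = -5
At P = 13: Q = 90 - 5*13 = 25
E = (dQ/dP)(P/Q) = (-5)(13/25) = -13/5

-13/5


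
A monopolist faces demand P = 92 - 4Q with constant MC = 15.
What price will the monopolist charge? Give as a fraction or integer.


MR = 92 - 8Q
Set MR = MC: 92 - 8Q = 15
Q* = 77/8
Substitute into demand:
P* = 92 - 4*77/8 = 107/2

107/2


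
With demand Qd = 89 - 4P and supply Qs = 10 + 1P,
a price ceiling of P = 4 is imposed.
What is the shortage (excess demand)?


At P = 4:
Qd = 89 - 4*4 = 73
Qs = 10 + 1*4 = 14
Shortage = Qd - Qs = 73 - 14 = 59

59


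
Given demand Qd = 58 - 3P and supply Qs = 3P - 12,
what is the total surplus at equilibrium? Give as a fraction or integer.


Find equilibrium: 58 - 3P = 3P - 12
58 + 12 = 6P
P* = 70/6 = 35/3
Q* = 3*35/3 - 12 = 23
Inverse demand: P = 58/3 - Q/3, so P_max = 58/3
Inverse supply: P = 4 + Q/3, so P_min = 4
CS = (1/2) * 23 * (58/3 - 35/3) = 529/6
PS = (1/2) * 23 * (35/3 - 4) = 529/6
TS = CS + PS = 529/6 + 529/6 = 529/3

529/3


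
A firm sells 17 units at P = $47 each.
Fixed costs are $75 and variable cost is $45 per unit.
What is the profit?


Total Revenue = P * Q = 47 * 17 = $799
Total Cost = FC + VC*Q = 75 + 45*17 = $840
Profit = TR - TC = 799 - 840 = $-41

$-41


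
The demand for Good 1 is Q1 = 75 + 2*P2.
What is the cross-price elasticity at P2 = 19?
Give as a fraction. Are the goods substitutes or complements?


dQ1/dP2 = 2
At P2 = 19: Q1 = 75 + 2*19 = 113
Exy = (dQ1/dP2)(P2/Q1) = 2 * 19 / 113 = 38/113
Since Exy > 0, the goods are substitutes.

38/113 (substitutes)


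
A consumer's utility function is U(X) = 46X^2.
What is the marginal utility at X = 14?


MU = dU/dX = 46*2*X^(2-1)
MU = 92*X^1
At X = 14:
MU = 92 * 14^1
MU = 92 * 14 = 1288

1288


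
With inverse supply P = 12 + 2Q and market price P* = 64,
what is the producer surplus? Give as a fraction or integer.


Minimum supply price (at Q=0): P_min = 12
Quantity supplied at P* = 64:
Q* = (64 - 12)/2 = 26
PS = (1/2) * Q* * (P* - P_min)
PS = (1/2) * 26 * (64 - 12)
PS = (1/2) * 26 * 52 = 676

676


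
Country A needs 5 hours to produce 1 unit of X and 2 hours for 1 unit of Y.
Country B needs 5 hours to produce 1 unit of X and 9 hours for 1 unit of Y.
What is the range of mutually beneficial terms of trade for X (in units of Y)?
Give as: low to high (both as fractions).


Opportunity cost of X for Country A = hours_X / hours_Y = 5/2 = 5/2 units of Y
Opportunity cost of X for Country B = hours_X / hours_Y = 5/9 = 5/9 units of Y
Terms of trade must be between the two opportunity costs.
Range: 5/9 to 5/2

5/9 to 5/2


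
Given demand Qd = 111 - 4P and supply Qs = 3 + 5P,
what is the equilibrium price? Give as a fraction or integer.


At equilibrium, Qd = Qs.
111 - 4P = 3 + 5P
111 - 3 = 4P + 5P
108 = 9P
P* = 108/9 = 12

12


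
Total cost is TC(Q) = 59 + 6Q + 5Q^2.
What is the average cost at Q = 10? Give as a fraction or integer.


TC(10) = 59 + 6*10 + 5*10^2
TC(10) = 59 + 60 + 500 = 619
AC = TC/Q = 619/10 = 619/10

619/10


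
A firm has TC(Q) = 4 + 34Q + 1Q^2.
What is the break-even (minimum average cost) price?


AC(Q) = 4/Q + 34 + 1Q
To minimize: dAC/dQ = -4/Q^2 + 1 = 0
Q^2 = 4/1 = 4
Q* = 2
Min AC = 4/2 + 34 + 1*2
Min AC = 2 + 34 + 2 = 38

38


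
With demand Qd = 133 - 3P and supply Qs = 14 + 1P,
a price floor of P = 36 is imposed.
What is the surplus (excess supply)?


At P = 36:
Qd = 133 - 3*36 = 25
Qs = 14 + 1*36 = 50
Surplus = Qs - Qd = 50 - 25 = 25

25


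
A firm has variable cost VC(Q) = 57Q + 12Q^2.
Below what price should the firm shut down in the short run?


AVC(Q) = VC(Q)/Q = 57 + 12Q
AVC is increasing in Q, so minimum AVC is at Q -> 0+.
Min AVC = 57
The firm should shut down if P < 57.

57


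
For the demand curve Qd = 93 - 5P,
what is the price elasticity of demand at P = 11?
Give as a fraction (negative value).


dQ/dP = -5
At P = 11: Q = 93 - 5*11 = 38
E = (dQ/dP)(P/Q) = (-5)(11/38) = -55/38

-55/38


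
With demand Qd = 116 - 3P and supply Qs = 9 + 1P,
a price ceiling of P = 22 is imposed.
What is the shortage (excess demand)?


At P = 22:
Qd = 116 - 3*22 = 50
Qs = 9 + 1*22 = 31
Shortage = Qd - Qs = 50 - 31 = 19

19


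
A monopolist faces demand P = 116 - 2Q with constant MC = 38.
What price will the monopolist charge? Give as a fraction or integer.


MR = 116 - 4Q
Set MR = MC: 116 - 4Q = 38
Q* = 39/2
Substitute into demand:
P* = 116 - 2*39/2 = 77

77


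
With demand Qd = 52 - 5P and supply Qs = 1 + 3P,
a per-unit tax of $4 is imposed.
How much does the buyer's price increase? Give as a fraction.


With a per-unit tax, the buyer's price increase depends on relative slopes.
Supply slope: d = 3, Demand slope: b = 5
Buyer's price increase = d * tax / (b + d)
= 3 * 4 / (5 + 3)
= 12 / 8 = 3/2

3/2


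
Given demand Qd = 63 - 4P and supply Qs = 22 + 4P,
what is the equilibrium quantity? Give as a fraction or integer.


First find equilibrium price:
63 - 4P = 22 + 4P
P* = 41/8 = 41/8
Then substitute into demand:
Q* = 63 - 4 * 41/8 = 85/2

85/2


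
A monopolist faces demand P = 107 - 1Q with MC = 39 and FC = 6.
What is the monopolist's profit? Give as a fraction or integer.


MR = MC: 107 - 2Q = 39
Q* = 34
P* = 107 - 1*34 = 73
Profit = (P* - MC)*Q* - FC
= (73 - 39)*34 - 6
= 34*34 - 6
= 1156 - 6 = 1150

1150


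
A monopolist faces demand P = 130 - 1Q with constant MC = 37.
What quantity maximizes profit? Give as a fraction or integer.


TR = P*Q = (130 - 1Q)Q = 130Q - 1Q^2
MR = dTR/dQ = 130 - 2Q
Set MR = MC:
130 - 2Q = 37
93 = 2Q
Q* = 93/2 = 93/2

93/2


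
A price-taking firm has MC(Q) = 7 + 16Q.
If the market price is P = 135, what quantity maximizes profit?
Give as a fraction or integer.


In perfect competition, profit is maximized where P = MC.
135 = 7 + 16Q
128 = 16Q
Q* = 128/16 = 8

8


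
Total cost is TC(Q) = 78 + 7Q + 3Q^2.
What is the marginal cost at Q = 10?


MC = dTC/dQ = 7 + 2*3*Q
At Q = 10:
MC = 7 + 6*10
MC = 7 + 60 = 67

67


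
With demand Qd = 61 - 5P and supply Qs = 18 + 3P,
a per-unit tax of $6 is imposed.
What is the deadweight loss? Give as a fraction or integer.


Pre-tax equilibrium quantity: Q* = 273/8
Post-tax equilibrium quantity: Q_tax = 183/8
Reduction in quantity: Q* - Q_tax = 45/4
DWL = (1/2) * tax * (Q* - Q_tax)
DWL = (1/2) * 6 * 45/4 = 135/4

135/4


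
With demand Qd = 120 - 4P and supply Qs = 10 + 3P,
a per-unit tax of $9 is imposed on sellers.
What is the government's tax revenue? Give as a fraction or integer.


With tax on sellers, new supply: Qs' = 10 + 3(P - 9)
= 3P - 17
New equilibrium quantity:
Q_new = 292/7
Tax revenue = tax * Q_new = 9 * 292/7 = 2628/7

2628/7


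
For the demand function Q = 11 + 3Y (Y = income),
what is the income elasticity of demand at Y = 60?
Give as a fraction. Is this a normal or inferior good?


dQ/dY = 3
At Y = 60: Q = 11 + 3*60 = 191
Ey = (dQ/dY)(Y/Q) = 3 * 60 / 191 = 180/191
Since Ey > 0, this is a normal good.

180/191 (normal good)


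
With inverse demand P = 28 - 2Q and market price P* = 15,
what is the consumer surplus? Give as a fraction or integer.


Maximum willingness to pay (at Q=0): P_max = 28
Quantity demanded at P* = 15:
Q* = (28 - 15)/2 = 13/2
CS = (1/2) * Q* * (P_max - P*)
CS = (1/2) * 13/2 * (28 - 15)
CS = (1/2) * 13/2 * 13 = 169/4

169/4


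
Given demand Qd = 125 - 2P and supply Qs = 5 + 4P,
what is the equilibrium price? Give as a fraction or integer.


At equilibrium, Qd = Qs.
125 - 2P = 5 + 4P
125 - 5 = 2P + 4P
120 = 6P
P* = 120/6 = 20

20


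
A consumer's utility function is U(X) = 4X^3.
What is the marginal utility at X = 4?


MU = dU/dX = 4*3*X^(3-1)
MU = 12*X^2
At X = 4:
MU = 12 * 4^2
MU = 12 * 16 = 192

192


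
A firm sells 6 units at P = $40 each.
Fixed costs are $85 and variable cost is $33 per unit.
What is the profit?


Total Revenue = P * Q = 40 * 6 = $240
Total Cost = FC + VC*Q = 85 + 33*6 = $283
Profit = TR - TC = 240 - 283 = $-43

$-43


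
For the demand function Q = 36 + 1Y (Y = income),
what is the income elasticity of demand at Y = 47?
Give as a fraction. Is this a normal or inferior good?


dQ/dY = 1
At Y = 47: Q = 36 + 1*47 = 83
Ey = (dQ/dY)(Y/Q) = 1 * 47 / 83 = 47/83
Since Ey > 0, this is a normal good.

47/83 (normal good)


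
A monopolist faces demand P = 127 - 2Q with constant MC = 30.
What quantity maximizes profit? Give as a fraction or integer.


TR = P*Q = (127 - 2Q)Q = 127Q - 2Q^2
MR = dTR/dQ = 127 - 4Q
Set MR = MC:
127 - 4Q = 30
97 = 4Q
Q* = 97/4 = 97/4

97/4


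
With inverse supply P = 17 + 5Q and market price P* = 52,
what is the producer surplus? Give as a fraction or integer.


Minimum supply price (at Q=0): P_min = 17
Quantity supplied at P* = 52:
Q* = (52 - 17)/5 = 7
PS = (1/2) * Q* * (P* - P_min)
PS = (1/2) * 7 * (52 - 17)
PS = (1/2) * 7 * 35 = 245/2

245/2


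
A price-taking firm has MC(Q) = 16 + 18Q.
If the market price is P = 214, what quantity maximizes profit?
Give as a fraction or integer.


In perfect competition, profit is maximized where P = MC.
214 = 16 + 18Q
198 = 18Q
Q* = 198/18 = 11

11


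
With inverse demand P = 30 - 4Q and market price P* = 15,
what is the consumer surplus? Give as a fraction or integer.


Maximum willingness to pay (at Q=0): P_max = 30
Quantity demanded at P* = 15:
Q* = (30 - 15)/4 = 15/4
CS = (1/2) * Q* * (P_max - P*)
CS = (1/2) * 15/4 * (30 - 15)
CS = (1/2) * 15/4 * 15 = 225/8

225/8


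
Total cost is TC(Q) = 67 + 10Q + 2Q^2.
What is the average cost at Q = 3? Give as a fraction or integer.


TC(3) = 67 + 10*3 + 2*3^2
TC(3) = 67 + 30 + 18 = 115
AC = TC/Q = 115/3 = 115/3

115/3


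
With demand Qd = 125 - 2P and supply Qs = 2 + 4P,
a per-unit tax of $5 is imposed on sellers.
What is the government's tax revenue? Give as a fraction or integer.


With tax on sellers, new supply: Qs' = 2 + 4(P - 5)
= 4P - 18
New equilibrium quantity:
Q_new = 232/3
Tax revenue = tax * Q_new = 5 * 232/3 = 1160/3

1160/3


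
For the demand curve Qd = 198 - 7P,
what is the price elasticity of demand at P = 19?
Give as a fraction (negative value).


dQ/dP = -7
At P = 19: Q = 198 - 7*19 = 65
E = (dQ/dP)(P/Q) = (-7)(19/65) = -133/65

-133/65


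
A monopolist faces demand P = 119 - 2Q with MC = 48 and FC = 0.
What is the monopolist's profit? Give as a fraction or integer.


MR = MC: 119 - 4Q = 48
Q* = 71/4
P* = 119 - 2*71/4 = 167/2
Profit = (P* - MC)*Q* - FC
= (167/2 - 48)*71/4 - 0
= 71/2*71/4 - 0
= 5041/8 - 0 = 5041/8

5041/8


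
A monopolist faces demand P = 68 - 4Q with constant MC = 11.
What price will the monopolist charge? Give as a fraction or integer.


MR = 68 - 8Q
Set MR = MC: 68 - 8Q = 11
Q* = 57/8
Substitute into demand:
P* = 68 - 4*57/8 = 79/2

79/2


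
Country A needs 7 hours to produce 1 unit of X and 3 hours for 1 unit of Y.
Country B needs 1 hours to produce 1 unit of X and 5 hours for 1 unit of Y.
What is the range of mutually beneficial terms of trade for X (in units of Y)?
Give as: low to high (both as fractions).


Opportunity cost of X for Country A = hours_X / hours_Y = 7/3 = 7/3 units of Y
Opportunity cost of X for Country B = hours_X / hours_Y = 1/5 = 1/5 units of Y
Terms of trade must be between the two opportunity costs.
Range: 1/5 to 7/3

1/5 to 7/3


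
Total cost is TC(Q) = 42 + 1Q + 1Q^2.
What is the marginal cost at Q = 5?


MC = dTC/dQ = 1 + 2*1*Q
At Q = 5:
MC = 1 + 2*5
MC = 1 + 10 = 11

11


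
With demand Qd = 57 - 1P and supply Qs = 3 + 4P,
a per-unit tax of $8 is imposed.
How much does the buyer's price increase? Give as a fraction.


With a per-unit tax, the buyer's price increase depends on relative slopes.
Supply slope: d = 4, Demand slope: b = 1
Buyer's price increase = d * tax / (b + d)
= 4 * 8 / (1 + 4)
= 32 / 5 = 32/5

32/5


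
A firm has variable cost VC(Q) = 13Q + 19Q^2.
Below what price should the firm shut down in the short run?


AVC(Q) = VC(Q)/Q = 13 + 19Q
AVC is increasing in Q, so minimum AVC is at Q -> 0+.
Min AVC = 13
The firm should shut down if P < 13.

13


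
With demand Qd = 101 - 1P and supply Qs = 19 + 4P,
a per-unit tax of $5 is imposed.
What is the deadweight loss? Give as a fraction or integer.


Pre-tax equilibrium quantity: Q* = 423/5
Post-tax equilibrium quantity: Q_tax = 403/5
Reduction in quantity: Q* - Q_tax = 4
DWL = (1/2) * tax * (Q* - Q_tax)
DWL = (1/2) * 5 * 4 = 10

10


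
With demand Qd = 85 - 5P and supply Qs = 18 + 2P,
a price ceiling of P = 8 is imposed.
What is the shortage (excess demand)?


At P = 8:
Qd = 85 - 5*8 = 45
Qs = 18 + 2*8 = 34
Shortage = Qd - Qs = 45 - 34 = 11

11


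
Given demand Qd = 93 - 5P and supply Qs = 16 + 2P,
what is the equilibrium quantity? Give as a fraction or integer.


First find equilibrium price:
93 - 5P = 16 + 2P
P* = 77/7 = 11
Then substitute into demand:
Q* = 93 - 5 * 11 = 38

38


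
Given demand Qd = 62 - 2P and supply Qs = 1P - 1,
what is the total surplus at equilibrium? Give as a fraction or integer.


Find equilibrium: 62 - 2P = 1P - 1
62 + 1 = 3P
P* = 63/3 = 21
Q* = 1*21 - 1 = 20
Inverse demand: P = 31 - Q/2, so P_max = 31
Inverse supply: P = 1 + Q/1, so P_min = 1
CS = (1/2) * 20 * (31 - 21) = 100
PS = (1/2) * 20 * (21 - 1) = 200
TS = CS + PS = 100 + 200 = 300

300


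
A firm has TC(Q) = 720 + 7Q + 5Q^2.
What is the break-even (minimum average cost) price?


AC(Q) = 720/Q + 7 + 5Q
To minimize: dAC/dQ = -720/Q^2 + 5 = 0
Q^2 = 720/5 = 144
Q* = 12
Min AC = 720/12 + 7 + 5*12
Min AC = 60 + 7 + 60 = 127

127


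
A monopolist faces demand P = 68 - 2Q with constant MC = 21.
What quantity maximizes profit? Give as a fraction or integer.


TR = P*Q = (68 - 2Q)Q = 68Q - 2Q^2
MR = dTR/dQ = 68 - 4Q
Set MR = MC:
68 - 4Q = 21
47 = 4Q
Q* = 47/4 = 47/4

47/4


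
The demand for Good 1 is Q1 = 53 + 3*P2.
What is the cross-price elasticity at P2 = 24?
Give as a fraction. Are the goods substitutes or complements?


dQ1/dP2 = 3
At P2 = 24: Q1 = 53 + 3*24 = 125
Exy = (dQ1/dP2)(P2/Q1) = 3 * 24 / 125 = 72/125
Since Exy > 0, the goods are substitutes.

72/125 (substitutes)


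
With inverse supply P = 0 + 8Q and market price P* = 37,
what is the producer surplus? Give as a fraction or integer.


Minimum supply price (at Q=0): P_min = 0
Quantity supplied at P* = 37:
Q* = (37 - 0)/8 = 37/8
PS = (1/2) * Q* * (P* - P_min)
PS = (1/2) * 37/8 * (37 - 0)
PS = (1/2) * 37/8 * 37 = 1369/16

1369/16


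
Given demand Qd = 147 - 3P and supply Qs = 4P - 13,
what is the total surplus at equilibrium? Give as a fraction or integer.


Find equilibrium: 147 - 3P = 4P - 13
147 + 13 = 7P
P* = 160/7 = 160/7
Q* = 4*160/7 - 13 = 549/7
Inverse demand: P = 49 - Q/3, so P_max = 49
Inverse supply: P = 13/4 + Q/4, so P_min = 13/4
CS = (1/2) * 549/7 * (49 - 160/7) = 100467/98
PS = (1/2) * 549/7 * (160/7 - 13/4) = 301401/392
TS = CS + PS = 100467/98 + 301401/392 = 100467/56

100467/56


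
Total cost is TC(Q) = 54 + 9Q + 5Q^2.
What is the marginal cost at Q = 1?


MC = dTC/dQ = 9 + 2*5*Q
At Q = 1:
MC = 9 + 10*1
MC = 9 + 10 = 19

19


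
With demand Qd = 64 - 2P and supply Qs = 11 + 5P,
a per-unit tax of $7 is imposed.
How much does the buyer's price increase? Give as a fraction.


With a per-unit tax, the buyer's price increase depends on relative slopes.
Supply slope: d = 5, Demand slope: b = 2
Buyer's price increase = d * tax / (b + d)
= 5 * 7 / (2 + 5)
= 35 / 7 = 5

5


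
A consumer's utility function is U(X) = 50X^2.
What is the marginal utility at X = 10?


MU = dU/dX = 50*2*X^(2-1)
MU = 100*X^1
At X = 10:
MU = 100 * 10^1
MU = 100 * 10 = 1000

1000


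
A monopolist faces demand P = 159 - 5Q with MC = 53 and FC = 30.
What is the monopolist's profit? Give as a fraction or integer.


MR = MC: 159 - 10Q = 53
Q* = 53/5
P* = 159 - 5*53/5 = 106
Profit = (P* - MC)*Q* - FC
= (106 - 53)*53/5 - 30
= 53*53/5 - 30
= 2809/5 - 30 = 2659/5

2659/5
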